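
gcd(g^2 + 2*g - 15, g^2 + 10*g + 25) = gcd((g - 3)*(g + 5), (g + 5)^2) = g + 5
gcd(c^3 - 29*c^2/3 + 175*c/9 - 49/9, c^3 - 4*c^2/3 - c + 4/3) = 1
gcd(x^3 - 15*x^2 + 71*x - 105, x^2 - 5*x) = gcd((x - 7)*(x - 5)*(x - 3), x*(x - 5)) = x - 5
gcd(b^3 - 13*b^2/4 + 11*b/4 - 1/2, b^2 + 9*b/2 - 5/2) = 1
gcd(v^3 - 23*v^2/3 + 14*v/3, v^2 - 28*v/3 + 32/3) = 1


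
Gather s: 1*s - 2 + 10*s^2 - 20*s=10*s^2 - 19*s - 2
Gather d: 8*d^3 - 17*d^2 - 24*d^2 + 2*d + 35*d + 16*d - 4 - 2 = 8*d^3 - 41*d^2 + 53*d - 6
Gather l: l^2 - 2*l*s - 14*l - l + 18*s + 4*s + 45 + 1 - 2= l^2 + l*(-2*s - 15) + 22*s + 44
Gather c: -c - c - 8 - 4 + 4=-2*c - 8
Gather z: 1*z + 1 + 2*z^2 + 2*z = 2*z^2 + 3*z + 1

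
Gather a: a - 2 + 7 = a + 5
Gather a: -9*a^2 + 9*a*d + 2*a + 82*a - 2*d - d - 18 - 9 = -9*a^2 + a*(9*d + 84) - 3*d - 27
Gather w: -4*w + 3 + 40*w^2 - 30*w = 40*w^2 - 34*w + 3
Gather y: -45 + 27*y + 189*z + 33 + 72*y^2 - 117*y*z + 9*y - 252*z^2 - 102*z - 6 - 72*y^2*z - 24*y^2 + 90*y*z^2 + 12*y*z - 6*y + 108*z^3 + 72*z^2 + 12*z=y^2*(48 - 72*z) + y*(90*z^2 - 105*z + 30) + 108*z^3 - 180*z^2 + 99*z - 18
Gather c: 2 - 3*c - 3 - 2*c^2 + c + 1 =-2*c^2 - 2*c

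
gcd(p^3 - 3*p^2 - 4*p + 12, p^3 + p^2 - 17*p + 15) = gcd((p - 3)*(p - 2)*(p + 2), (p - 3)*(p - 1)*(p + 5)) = p - 3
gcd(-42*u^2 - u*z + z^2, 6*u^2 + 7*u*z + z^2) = 6*u + z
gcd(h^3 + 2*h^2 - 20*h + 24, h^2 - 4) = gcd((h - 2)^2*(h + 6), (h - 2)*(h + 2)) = h - 2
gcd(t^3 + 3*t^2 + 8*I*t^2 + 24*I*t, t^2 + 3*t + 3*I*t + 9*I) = t + 3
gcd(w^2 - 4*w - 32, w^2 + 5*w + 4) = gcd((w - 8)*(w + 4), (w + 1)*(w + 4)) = w + 4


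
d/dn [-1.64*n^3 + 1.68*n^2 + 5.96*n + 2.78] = -4.92*n^2 + 3.36*n + 5.96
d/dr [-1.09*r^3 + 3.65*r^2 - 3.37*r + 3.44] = -3.27*r^2 + 7.3*r - 3.37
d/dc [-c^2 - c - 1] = -2*c - 1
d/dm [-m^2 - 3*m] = -2*m - 3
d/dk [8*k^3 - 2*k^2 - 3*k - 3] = 24*k^2 - 4*k - 3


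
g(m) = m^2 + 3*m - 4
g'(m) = 2*m + 3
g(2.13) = 6.93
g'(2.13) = 7.26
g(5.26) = 39.45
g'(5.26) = 13.52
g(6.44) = 56.79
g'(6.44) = 15.88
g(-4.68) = 3.86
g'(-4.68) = -6.36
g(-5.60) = 10.56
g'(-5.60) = -8.20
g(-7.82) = 33.69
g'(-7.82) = -12.64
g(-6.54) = 19.15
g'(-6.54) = -10.08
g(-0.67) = -5.56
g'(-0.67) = 1.66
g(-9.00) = 50.00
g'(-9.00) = -15.00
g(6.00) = 50.00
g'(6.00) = 15.00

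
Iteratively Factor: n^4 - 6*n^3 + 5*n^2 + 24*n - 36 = (n + 2)*(n^3 - 8*n^2 + 21*n - 18) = (n - 3)*(n + 2)*(n^2 - 5*n + 6) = (n - 3)^2*(n + 2)*(n - 2)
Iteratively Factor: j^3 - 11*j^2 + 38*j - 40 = (j - 4)*(j^2 - 7*j + 10) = (j - 5)*(j - 4)*(j - 2)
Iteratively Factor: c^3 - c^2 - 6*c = (c + 2)*(c^2 - 3*c) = (c - 3)*(c + 2)*(c)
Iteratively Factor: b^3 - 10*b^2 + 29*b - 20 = (b - 1)*(b^2 - 9*b + 20) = (b - 5)*(b - 1)*(b - 4)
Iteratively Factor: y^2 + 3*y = (y + 3)*(y)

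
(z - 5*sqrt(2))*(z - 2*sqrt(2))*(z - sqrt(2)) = z^3 - 8*sqrt(2)*z^2 + 34*z - 20*sqrt(2)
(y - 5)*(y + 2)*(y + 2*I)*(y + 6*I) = y^4 - 3*y^3 + 8*I*y^3 - 22*y^2 - 24*I*y^2 + 36*y - 80*I*y + 120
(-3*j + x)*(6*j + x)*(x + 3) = -18*j^2*x - 54*j^2 + 3*j*x^2 + 9*j*x + x^3 + 3*x^2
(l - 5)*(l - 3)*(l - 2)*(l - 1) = l^4 - 11*l^3 + 41*l^2 - 61*l + 30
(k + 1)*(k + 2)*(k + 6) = k^3 + 9*k^2 + 20*k + 12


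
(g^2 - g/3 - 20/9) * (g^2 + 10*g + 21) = g^4 + 29*g^3/3 + 139*g^2/9 - 263*g/9 - 140/3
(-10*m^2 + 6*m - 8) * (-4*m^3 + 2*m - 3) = 40*m^5 - 24*m^4 + 12*m^3 + 42*m^2 - 34*m + 24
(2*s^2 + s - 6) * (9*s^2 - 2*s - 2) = 18*s^4 + 5*s^3 - 60*s^2 + 10*s + 12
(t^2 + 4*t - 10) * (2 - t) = -t^3 - 2*t^2 + 18*t - 20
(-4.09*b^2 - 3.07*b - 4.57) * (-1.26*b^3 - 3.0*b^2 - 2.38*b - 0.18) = 5.1534*b^5 + 16.1382*b^4 + 24.7024*b^3 + 21.7528*b^2 + 11.4292*b + 0.8226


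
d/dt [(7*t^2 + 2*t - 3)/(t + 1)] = (7*t^2 + 14*t + 5)/(t^2 + 2*t + 1)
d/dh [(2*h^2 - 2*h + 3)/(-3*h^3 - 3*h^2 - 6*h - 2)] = (6*h^4 - 12*h^3 + 9*h^2 + 10*h + 22)/(9*h^6 + 18*h^5 + 45*h^4 + 48*h^3 + 48*h^2 + 24*h + 4)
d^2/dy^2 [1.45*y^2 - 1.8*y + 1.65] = 2.90000000000000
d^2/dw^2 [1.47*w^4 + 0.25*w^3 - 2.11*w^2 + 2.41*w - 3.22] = 17.64*w^2 + 1.5*w - 4.22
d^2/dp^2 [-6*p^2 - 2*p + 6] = -12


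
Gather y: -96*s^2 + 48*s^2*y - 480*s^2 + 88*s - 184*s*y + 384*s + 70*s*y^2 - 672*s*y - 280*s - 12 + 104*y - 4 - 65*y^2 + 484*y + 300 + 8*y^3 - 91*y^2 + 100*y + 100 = -576*s^2 + 192*s + 8*y^3 + y^2*(70*s - 156) + y*(48*s^2 - 856*s + 688) + 384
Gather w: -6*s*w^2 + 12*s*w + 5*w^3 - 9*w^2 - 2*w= 5*w^3 + w^2*(-6*s - 9) + w*(12*s - 2)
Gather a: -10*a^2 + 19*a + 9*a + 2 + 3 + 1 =-10*a^2 + 28*a + 6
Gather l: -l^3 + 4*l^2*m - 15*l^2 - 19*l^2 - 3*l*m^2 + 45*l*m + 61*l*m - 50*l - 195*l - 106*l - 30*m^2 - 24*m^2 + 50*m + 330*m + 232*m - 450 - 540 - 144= -l^3 + l^2*(4*m - 34) + l*(-3*m^2 + 106*m - 351) - 54*m^2 + 612*m - 1134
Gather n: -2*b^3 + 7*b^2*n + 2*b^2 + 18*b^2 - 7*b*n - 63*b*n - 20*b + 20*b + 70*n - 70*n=-2*b^3 + 20*b^2 + n*(7*b^2 - 70*b)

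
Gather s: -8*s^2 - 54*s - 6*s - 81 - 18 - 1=-8*s^2 - 60*s - 100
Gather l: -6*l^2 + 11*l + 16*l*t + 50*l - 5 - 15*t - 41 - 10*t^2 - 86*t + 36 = -6*l^2 + l*(16*t + 61) - 10*t^2 - 101*t - 10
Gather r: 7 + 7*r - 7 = 7*r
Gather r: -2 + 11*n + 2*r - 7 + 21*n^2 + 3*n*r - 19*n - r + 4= 21*n^2 - 8*n + r*(3*n + 1) - 5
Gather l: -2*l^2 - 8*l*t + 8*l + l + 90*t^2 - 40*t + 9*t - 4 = -2*l^2 + l*(9 - 8*t) + 90*t^2 - 31*t - 4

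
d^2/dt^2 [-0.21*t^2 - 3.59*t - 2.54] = -0.420000000000000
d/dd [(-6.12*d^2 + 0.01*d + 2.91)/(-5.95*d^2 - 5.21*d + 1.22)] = (31.9447*d^2 + 19.6962*d + 15.1733)/(35.4025*d^4 + 61.999*d^3 + 12.6261*d^2 - 12.7124*d + 1.4884)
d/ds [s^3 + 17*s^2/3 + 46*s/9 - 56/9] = 3*s^2 + 34*s/3 + 46/9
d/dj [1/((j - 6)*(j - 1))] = (7 - 2*j)/(j^4 - 14*j^3 + 61*j^2 - 84*j + 36)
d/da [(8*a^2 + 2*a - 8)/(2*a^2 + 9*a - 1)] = 2*(34*a^2 + 8*a + 35)/(4*a^4 + 36*a^3 + 77*a^2 - 18*a + 1)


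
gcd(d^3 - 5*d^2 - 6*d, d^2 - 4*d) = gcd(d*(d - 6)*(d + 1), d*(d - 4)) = d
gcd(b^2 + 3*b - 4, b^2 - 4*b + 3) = b - 1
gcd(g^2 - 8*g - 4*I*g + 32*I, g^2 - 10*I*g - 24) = g - 4*I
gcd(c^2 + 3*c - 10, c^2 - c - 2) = c - 2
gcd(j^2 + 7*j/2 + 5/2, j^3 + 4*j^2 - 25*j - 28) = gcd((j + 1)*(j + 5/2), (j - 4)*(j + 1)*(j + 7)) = j + 1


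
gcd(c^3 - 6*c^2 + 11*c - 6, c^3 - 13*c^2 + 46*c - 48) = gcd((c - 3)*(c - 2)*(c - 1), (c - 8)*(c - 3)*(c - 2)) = c^2 - 5*c + 6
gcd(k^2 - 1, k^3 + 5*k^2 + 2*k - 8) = k - 1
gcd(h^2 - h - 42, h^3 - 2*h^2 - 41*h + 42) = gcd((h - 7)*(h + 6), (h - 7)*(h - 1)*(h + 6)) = h^2 - h - 42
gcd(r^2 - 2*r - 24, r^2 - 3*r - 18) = r - 6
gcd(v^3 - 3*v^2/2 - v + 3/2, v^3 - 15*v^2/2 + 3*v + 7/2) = v - 1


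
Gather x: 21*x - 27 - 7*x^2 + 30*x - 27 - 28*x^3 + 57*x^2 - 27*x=-28*x^3 + 50*x^2 + 24*x - 54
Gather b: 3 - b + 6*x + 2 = -b + 6*x + 5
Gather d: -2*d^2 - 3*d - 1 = -2*d^2 - 3*d - 1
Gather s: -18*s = -18*s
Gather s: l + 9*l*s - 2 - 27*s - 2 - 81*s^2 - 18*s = l - 81*s^2 + s*(9*l - 45) - 4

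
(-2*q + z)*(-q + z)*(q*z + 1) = 2*q^3*z - 3*q^2*z^2 + 2*q^2 + q*z^3 - 3*q*z + z^2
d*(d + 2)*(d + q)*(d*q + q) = d^4*q + d^3*q^2 + 3*d^3*q + 3*d^2*q^2 + 2*d^2*q + 2*d*q^2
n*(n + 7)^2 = n^3 + 14*n^2 + 49*n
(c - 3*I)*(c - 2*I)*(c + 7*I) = c^3 + 2*I*c^2 + 29*c - 42*I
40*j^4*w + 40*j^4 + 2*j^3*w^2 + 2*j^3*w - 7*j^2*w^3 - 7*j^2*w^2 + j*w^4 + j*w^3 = (-5*j + w)*(-4*j + w)*(2*j + w)*(j*w + j)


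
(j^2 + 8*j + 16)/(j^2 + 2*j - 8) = (j + 4)/(j - 2)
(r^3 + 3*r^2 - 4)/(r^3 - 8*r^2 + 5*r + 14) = (r^3 + 3*r^2 - 4)/(r^3 - 8*r^2 + 5*r + 14)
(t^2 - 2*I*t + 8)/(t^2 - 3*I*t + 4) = (t + 2*I)/(t + I)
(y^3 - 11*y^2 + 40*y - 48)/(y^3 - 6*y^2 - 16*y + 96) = (y^2 - 7*y + 12)/(y^2 - 2*y - 24)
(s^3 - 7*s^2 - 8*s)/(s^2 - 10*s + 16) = s*(s + 1)/(s - 2)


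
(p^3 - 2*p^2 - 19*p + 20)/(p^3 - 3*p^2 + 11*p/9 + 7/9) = 9*(p^2 - p - 20)/(9*p^2 - 18*p - 7)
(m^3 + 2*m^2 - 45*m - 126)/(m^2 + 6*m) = m - 4 - 21/m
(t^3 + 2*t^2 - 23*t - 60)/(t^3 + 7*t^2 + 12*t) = (t - 5)/t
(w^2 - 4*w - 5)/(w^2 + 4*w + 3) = (w - 5)/(w + 3)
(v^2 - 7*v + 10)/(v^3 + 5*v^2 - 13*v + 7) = (v^2 - 7*v + 10)/(v^3 + 5*v^2 - 13*v + 7)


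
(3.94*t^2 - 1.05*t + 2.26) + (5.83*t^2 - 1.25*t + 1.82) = 9.77*t^2 - 2.3*t + 4.08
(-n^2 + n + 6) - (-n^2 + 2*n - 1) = 7 - n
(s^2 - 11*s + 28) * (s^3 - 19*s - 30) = s^5 - 11*s^4 + 9*s^3 + 179*s^2 - 202*s - 840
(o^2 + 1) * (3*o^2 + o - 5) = 3*o^4 + o^3 - 2*o^2 + o - 5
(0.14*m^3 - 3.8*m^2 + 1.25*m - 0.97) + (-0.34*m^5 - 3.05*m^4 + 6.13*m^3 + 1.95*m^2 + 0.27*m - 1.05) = -0.34*m^5 - 3.05*m^4 + 6.27*m^3 - 1.85*m^2 + 1.52*m - 2.02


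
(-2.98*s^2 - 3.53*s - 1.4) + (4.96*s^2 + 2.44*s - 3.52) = 1.98*s^2 - 1.09*s - 4.92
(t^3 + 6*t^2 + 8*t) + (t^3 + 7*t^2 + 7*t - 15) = 2*t^3 + 13*t^2 + 15*t - 15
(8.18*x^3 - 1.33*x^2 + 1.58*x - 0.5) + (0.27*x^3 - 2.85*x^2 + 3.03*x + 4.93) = 8.45*x^3 - 4.18*x^2 + 4.61*x + 4.43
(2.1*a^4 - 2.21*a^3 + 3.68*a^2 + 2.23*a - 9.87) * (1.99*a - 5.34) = 4.179*a^5 - 15.6119*a^4 + 19.1246*a^3 - 15.2135*a^2 - 31.5495*a + 52.7058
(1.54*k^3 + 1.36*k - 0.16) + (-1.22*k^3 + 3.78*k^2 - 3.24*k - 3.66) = 0.32*k^3 + 3.78*k^2 - 1.88*k - 3.82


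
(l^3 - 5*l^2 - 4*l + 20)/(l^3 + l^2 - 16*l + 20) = (l^2 - 3*l - 10)/(l^2 + 3*l - 10)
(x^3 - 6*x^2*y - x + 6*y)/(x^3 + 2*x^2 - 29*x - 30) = (x^2 - 6*x*y - x + 6*y)/(x^2 + x - 30)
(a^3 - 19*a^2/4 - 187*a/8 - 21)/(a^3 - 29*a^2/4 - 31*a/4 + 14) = (a + 3/2)/(a - 1)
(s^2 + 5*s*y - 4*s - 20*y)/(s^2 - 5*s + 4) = (s + 5*y)/(s - 1)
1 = 1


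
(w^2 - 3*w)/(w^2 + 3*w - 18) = w/(w + 6)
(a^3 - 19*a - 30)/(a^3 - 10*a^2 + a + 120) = (a + 2)/(a - 8)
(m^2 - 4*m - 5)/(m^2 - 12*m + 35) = (m + 1)/(m - 7)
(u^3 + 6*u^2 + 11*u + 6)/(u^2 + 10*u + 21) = (u^2 + 3*u + 2)/(u + 7)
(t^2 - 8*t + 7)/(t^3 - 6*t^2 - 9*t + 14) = 1/(t + 2)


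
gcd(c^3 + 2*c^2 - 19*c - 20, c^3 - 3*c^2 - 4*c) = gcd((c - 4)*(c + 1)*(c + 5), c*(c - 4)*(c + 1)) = c^2 - 3*c - 4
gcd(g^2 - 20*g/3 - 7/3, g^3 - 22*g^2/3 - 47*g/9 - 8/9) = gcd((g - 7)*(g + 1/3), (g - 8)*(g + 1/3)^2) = g + 1/3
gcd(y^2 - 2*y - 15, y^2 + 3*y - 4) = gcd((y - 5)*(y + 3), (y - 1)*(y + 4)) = 1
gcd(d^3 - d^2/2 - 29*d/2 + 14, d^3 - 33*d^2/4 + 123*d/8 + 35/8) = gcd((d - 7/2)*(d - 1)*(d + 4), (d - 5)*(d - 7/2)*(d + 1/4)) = d - 7/2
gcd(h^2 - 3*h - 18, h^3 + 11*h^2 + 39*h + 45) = h + 3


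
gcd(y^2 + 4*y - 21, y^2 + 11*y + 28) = y + 7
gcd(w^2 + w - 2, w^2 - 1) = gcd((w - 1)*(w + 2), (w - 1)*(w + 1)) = w - 1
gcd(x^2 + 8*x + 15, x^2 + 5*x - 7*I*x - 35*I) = x + 5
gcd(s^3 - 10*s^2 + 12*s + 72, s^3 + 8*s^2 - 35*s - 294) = s - 6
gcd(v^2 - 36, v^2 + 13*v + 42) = v + 6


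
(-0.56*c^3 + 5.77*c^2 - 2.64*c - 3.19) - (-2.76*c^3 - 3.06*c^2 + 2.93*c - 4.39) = 2.2*c^3 + 8.83*c^2 - 5.57*c + 1.2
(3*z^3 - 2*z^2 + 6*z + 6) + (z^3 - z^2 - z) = 4*z^3 - 3*z^2 + 5*z + 6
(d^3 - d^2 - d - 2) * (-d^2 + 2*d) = -d^5 + 3*d^4 - d^3 - 4*d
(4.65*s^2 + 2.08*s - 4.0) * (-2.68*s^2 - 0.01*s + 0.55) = -12.462*s^4 - 5.6209*s^3 + 13.2567*s^2 + 1.184*s - 2.2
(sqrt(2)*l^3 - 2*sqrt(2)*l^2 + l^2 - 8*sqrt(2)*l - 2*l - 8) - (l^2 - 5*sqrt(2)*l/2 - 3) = sqrt(2)*l^3 - 2*sqrt(2)*l^2 - 11*sqrt(2)*l/2 - 2*l - 5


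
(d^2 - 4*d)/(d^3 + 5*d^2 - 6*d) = (d - 4)/(d^2 + 5*d - 6)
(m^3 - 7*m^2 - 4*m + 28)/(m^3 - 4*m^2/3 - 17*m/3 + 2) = 3*(m^2 - 9*m + 14)/(3*m^2 - 10*m + 3)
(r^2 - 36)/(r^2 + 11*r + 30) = (r - 6)/(r + 5)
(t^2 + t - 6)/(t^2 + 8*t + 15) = (t - 2)/(t + 5)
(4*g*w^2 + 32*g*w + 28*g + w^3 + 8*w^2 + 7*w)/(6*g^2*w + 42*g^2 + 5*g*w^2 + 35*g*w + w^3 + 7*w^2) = (4*g*w + 4*g + w^2 + w)/(6*g^2 + 5*g*w + w^2)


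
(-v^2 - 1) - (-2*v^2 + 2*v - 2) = v^2 - 2*v + 1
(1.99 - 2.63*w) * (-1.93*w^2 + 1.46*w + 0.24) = 5.0759*w^3 - 7.6805*w^2 + 2.2742*w + 0.4776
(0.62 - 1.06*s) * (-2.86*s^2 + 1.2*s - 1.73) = 3.0316*s^3 - 3.0452*s^2 + 2.5778*s - 1.0726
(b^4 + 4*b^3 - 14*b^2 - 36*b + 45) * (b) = b^5 + 4*b^4 - 14*b^3 - 36*b^2 + 45*b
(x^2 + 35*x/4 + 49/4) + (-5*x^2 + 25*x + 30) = -4*x^2 + 135*x/4 + 169/4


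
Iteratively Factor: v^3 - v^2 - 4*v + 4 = (v + 2)*(v^2 - 3*v + 2) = (v - 2)*(v + 2)*(v - 1)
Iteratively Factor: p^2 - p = (p - 1)*(p)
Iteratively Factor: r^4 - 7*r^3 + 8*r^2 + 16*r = (r + 1)*(r^3 - 8*r^2 + 16*r) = (r - 4)*(r + 1)*(r^2 - 4*r) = (r - 4)^2*(r + 1)*(r)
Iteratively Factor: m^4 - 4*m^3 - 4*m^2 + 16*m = (m - 4)*(m^3 - 4*m) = (m - 4)*(m + 2)*(m^2 - 2*m) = (m - 4)*(m - 2)*(m + 2)*(m)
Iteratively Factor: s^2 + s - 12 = (s + 4)*(s - 3)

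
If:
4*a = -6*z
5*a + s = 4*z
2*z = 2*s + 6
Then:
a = 3/7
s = -23/7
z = -2/7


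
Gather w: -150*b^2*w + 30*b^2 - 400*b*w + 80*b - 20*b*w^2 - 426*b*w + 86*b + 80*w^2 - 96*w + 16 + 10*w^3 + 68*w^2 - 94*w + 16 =30*b^2 + 166*b + 10*w^3 + w^2*(148 - 20*b) + w*(-150*b^2 - 826*b - 190) + 32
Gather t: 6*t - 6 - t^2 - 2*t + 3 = -t^2 + 4*t - 3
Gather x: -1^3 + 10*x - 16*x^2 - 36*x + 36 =-16*x^2 - 26*x + 35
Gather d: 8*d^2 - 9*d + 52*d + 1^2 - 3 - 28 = 8*d^2 + 43*d - 30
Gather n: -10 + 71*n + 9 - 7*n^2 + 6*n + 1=-7*n^2 + 77*n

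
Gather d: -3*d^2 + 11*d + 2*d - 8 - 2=-3*d^2 + 13*d - 10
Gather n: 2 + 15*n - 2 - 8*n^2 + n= -8*n^2 + 16*n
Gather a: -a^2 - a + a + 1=1 - a^2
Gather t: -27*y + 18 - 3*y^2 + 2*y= -3*y^2 - 25*y + 18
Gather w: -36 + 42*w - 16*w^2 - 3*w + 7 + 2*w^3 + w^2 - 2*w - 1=2*w^3 - 15*w^2 + 37*w - 30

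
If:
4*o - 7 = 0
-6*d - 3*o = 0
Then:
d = -7/8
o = 7/4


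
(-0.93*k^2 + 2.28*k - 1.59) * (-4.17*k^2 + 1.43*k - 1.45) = 3.8781*k^4 - 10.8375*k^3 + 11.2392*k^2 - 5.5797*k + 2.3055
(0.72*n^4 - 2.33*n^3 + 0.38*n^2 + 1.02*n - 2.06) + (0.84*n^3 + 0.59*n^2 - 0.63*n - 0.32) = 0.72*n^4 - 1.49*n^3 + 0.97*n^2 + 0.39*n - 2.38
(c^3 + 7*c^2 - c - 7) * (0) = 0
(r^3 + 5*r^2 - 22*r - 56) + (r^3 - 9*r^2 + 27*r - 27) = 2*r^3 - 4*r^2 + 5*r - 83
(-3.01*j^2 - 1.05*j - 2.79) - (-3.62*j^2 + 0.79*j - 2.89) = 0.61*j^2 - 1.84*j + 0.1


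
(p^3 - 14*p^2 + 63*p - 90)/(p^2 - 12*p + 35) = (p^2 - 9*p + 18)/(p - 7)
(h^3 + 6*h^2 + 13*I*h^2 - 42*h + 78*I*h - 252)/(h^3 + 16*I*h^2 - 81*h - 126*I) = (h + 6)/(h + 3*I)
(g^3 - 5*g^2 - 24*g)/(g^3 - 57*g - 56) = g*(g + 3)/(g^2 + 8*g + 7)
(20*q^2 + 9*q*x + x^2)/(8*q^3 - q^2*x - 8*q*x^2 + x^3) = (20*q^2 + 9*q*x + x^2)/(8*q^3 - q^2*x - 8*q*x^2 + x^3)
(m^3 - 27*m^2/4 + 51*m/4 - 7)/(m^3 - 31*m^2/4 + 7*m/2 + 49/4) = (m^2 - 5*m + 4)/(m^2 - 6*m - 7)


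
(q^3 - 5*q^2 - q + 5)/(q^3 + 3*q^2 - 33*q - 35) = (q - 1)/(q + 7)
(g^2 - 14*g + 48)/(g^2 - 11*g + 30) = (g - 8)/(g - 5)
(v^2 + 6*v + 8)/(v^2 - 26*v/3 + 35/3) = 3*(v^2 + 6*v + 8)/(3*v^2 - 26*v + 35)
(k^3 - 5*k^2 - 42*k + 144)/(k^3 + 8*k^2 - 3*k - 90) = (k - 8)/(k + 5)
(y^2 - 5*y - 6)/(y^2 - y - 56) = (-y^2 + 5*y + 6)/(-y^2 + y + 56)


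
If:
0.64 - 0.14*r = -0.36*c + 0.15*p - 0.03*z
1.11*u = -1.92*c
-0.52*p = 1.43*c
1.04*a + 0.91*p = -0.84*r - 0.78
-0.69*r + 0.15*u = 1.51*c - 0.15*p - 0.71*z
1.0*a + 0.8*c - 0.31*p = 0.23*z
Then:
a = 0.15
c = -1.43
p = 3.93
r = -5.37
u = 2.47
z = -9.61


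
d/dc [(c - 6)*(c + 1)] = 2*c - 5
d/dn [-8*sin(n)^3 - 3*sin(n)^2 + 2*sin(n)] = 2*(-12*sin(n)^2 - 3*sin(n) + 1)*cos(n)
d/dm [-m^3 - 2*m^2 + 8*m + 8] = -3*m^2 - 4*m + 8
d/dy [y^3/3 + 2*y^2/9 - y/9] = y^2 + 4*y/9 - 1/9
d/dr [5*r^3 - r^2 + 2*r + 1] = 15*r^2 - 2*r + 2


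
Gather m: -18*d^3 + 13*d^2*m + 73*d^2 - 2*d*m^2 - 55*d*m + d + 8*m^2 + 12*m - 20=-18*d^3 + 73*d^2 + d + m^2*(8 - 2*d) + m*(13*d^2 - 55*d + 12) - 20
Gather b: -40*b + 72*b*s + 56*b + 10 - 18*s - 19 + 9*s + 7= b*(72*s + 16) - 9*s - 2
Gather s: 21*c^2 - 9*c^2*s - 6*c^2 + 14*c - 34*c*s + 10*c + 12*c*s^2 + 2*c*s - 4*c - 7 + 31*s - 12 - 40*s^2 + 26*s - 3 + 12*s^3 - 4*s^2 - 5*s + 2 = 15*c^2 + 20*c + 12*s^3 + s^2*(12*c - 44) + s*(-9*c^2 - 32*c + 52) - 20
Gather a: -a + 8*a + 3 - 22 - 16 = 7*a - 35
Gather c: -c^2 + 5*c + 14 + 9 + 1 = -c^2 + 5*c + 24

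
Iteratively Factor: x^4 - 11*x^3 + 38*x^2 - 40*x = (x - 4)*(x^3 - 7*x^2 + 10*x) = x*(x - 4)*(x^2 - 7*x + 10) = x*(x - 4)*(x - 2)*(x - 5)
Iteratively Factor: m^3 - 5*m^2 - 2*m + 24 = (m - 4)*(m^2 - m - 6) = (m - 4)*(m + 2)*(m - 3)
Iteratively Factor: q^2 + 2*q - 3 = (q - 1)*(q + 3)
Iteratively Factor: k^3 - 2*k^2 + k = (k - 1)*(k^2 - k) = k*(k - 1)*(k - 1)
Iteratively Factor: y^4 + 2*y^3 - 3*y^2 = (y + 3)*(y^3 - y^2) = y*(y + 3)*(y^2 - y) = y*(y - 1)*(y + 3)*(y)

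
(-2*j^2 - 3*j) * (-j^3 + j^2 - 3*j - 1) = 2*j^5 + j^4 + 3*j^3 + 11*j^2 + 3*j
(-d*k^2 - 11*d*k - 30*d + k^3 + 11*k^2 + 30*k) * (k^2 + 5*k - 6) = -d*k^4 - 16*d*k^3 - 79*d*k^2 - 84*d*k + 180*d + k^5 + 16*k^4 + 79*k^3 + 84*k^2 - 180*k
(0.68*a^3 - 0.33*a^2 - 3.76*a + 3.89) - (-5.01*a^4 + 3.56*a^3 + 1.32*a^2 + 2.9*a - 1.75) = 5.01*a^4 - 2.88*a^3 - 1.65*a^2 - 6.66*a + 5.64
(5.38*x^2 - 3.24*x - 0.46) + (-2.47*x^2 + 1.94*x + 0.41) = 2.91*x^2 - 1.3*x - 0.05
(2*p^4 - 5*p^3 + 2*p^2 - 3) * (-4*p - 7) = -8*p^5 + 6*p^4 + 27*p^3 - 14*p^2 + 12*p + 21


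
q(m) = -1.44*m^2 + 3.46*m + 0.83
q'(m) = 3.46 - 2.88*m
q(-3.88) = -34.27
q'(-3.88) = 14.63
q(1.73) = 2.51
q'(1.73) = -1.52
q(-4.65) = -46.40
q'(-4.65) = 16.85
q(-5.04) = -53.19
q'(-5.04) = 17.98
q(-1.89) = -10.85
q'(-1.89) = 8.90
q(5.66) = -25.72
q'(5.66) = -12.84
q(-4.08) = -37.26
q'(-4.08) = 15.21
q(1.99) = 2.01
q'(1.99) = -2.27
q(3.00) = -1.75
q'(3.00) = -5.18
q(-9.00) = -146.95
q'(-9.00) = 29.38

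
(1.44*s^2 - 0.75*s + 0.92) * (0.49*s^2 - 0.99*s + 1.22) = 0.7056*s^4 - 1.7931*s^3 + 2.9501*s^2 - 1.8258*s + 1.1224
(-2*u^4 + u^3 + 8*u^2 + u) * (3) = -6*u^4 + 3*u^3 + 24*u^2 + 3*u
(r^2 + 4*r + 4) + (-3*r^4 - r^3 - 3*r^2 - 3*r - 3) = -3*r^4 - r^3 - 2*r^2 + r + 1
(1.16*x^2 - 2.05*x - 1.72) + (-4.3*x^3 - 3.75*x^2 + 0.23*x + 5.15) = -4.3*x^3 - 2.59*x^2 - 1.82*x + 3.43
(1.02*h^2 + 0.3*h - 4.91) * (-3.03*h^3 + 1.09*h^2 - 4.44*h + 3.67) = -3.0906*h^5 + 0.2028*h^4 + 10.6755*h^3 - 2.9405*h^2 + 22.9014*h - 18.0197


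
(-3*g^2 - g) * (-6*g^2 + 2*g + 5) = 18*g^4 - 17*g^2 - 5*g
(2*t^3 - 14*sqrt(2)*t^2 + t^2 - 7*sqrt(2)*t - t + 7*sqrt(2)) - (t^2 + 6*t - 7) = 2*t^3 - 14*sqrt(2)*t^2 - 7*sqrt(2)*t - 7*t + 7 + 7*sqrt(2)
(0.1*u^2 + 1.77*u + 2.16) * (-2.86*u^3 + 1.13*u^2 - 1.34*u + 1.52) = -0.286*u^5 - 4.9492*u^4 - 4.3115*u^3 + 0.221*u^2 - 0.204000000000001*u + 3.2832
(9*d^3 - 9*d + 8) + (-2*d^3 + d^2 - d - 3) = 7*d^3 + d^2 - 10*d + 5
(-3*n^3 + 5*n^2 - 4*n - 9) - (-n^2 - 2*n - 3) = -3*n^3 + 6*n^2 - 2*n - 6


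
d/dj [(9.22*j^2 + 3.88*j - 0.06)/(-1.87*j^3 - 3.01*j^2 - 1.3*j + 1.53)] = (17.2414*j^4 + 14.5112*j^3 - 0.643800000000006*j^2 + 27.852*j + 5.8584)/(3.4969*j^6 + 11.2574*j^5 + 13.9221*j^4 + 2.1038*j^3 - 7.5206*j^2 - 3.978*j + 2.3409)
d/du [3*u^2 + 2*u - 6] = 6*u + 2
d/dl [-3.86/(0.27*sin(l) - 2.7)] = 1.0422*cos(l)/(0.27*sin(l) - 2.7)^2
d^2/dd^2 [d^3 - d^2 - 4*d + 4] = 6*d - 2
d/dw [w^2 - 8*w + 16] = 2*w - 8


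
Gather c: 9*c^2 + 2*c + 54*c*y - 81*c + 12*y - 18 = 9*c^2 + c*(54*y - 79) + 12*y - 18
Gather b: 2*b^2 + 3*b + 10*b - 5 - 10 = 2*b^2 + 13*b - 15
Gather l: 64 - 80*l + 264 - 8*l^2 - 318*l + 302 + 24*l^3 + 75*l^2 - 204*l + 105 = 24*l^3 + 67*l^2 - 602*l + 735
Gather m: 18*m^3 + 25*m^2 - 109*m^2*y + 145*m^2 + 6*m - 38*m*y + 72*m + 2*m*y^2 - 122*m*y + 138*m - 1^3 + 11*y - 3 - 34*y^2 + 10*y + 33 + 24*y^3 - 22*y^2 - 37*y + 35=18*m^3 + m^2*(170 - 109*y) + m*(2*y^2 - 160*y + 216) + 24*y^3 - 56*y^2 - 16*y + 64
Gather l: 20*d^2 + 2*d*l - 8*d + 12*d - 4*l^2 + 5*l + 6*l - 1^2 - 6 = 20*d^2 + 4*d - 4*l^2 + l*(2*d + 11) - 7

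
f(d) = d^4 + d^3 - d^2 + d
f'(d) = 4*d^3 + 3*d^2 - 2*d + 1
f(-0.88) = -1.74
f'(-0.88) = 2.36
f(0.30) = 0.25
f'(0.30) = 0.78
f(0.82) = 1.15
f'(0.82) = 3.58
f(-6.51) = 1471.29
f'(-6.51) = -962.42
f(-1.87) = 0.32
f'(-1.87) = -10.93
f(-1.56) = -1.87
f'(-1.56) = -3.76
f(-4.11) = 194.91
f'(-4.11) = -217.81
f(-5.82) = 910.51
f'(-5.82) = -674.29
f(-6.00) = 1038.00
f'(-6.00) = -743.00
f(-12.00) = 18852.00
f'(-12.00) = -6455.00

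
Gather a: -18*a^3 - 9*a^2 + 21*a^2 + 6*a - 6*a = -18*a^3 + 12*a^2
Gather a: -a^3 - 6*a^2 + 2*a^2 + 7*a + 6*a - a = -a^3 - 4*a^2 + 12*a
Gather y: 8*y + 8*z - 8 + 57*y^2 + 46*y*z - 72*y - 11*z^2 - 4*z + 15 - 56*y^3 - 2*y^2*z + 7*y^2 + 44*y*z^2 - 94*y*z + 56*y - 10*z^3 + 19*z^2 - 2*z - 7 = -56*y^3 + y^2*(64 - 2*z) + y*(44*z^2 - 48*z - 8) - 10*z^3 + 8*z^2 + 2*z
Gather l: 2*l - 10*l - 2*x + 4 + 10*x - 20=-8*l + 8*x - 16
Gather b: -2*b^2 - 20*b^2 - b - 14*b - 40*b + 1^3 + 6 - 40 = -22*b^2 - 55*b - 33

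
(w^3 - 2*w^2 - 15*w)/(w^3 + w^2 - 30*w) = (w + 3)/(w + 6)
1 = 1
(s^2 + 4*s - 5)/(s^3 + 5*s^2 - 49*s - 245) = (s - 1)/(s^2 - 49)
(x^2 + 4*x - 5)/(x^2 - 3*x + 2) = (x + 5)/(x - 2)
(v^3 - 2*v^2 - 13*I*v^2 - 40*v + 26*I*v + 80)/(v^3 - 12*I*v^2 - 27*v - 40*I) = (v - 2)/(v + I)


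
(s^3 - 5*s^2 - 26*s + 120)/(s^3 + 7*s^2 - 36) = (s^3 - 5*s^2 - 26*s + 120)/(s^3 + 7*s^2 - 36)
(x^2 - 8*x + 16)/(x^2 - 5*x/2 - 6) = 2*(x - 4)/(2*x + 3)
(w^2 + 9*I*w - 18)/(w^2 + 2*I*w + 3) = (w + 6*I)/(w - I)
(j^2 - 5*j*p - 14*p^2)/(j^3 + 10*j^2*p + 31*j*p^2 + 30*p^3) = (j - 7*p)/(j^2 + 8*j*p + 15*p^2)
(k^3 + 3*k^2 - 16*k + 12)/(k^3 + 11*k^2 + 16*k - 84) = (k - 1)/(k + 7)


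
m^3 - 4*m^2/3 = m^2*(m - 4/3)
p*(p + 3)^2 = p^3 + 6*p^2 + 9*p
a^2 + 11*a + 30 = (a + 5)*(a + 6)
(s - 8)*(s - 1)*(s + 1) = s^3 - 8*s^2 - s + 8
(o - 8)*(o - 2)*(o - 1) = o^3 - 11*o^2 + 26*o - 16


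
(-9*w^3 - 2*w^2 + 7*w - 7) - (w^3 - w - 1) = -10*w^3 - 2*w^2 + 8*w - 6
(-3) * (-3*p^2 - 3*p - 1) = 9*p^2 + 9*p + 3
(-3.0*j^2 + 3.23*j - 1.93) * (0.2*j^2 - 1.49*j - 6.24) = -0.6*j^4 + 5.116*j^3 + 13.5213*j^2 - 17.2795*j + 12.0432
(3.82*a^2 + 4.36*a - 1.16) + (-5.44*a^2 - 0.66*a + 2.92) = -1.62*a^2 + 3.7*a + 1.76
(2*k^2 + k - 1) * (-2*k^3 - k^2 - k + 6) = -4*k^5 - 4*k^4 - k^3 + 12*k^2 + 7*k - 6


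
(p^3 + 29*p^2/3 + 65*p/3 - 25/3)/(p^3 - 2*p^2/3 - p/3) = (-3*p^3 - 29*p^2 - 65*p + 25)/(p*(-3*p^2 + 2*p + 1))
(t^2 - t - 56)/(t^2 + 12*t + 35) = (t - 8)/(t + 5)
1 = 1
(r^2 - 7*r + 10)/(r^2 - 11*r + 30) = (r - 2)/(r - 6)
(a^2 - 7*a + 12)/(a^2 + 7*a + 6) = (a^2 - 7*a + 12)/(a^2 + 7*a + 6)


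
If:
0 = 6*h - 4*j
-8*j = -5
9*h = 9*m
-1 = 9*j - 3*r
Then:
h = 5/12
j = 5/8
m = 5/12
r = 53/24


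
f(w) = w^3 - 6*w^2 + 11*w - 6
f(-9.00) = -1320.00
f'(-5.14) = 151.94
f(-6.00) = -504.00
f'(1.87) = -0.95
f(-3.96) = -205.75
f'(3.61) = 6.78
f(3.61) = 2.56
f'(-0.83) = 23.03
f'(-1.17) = 29.15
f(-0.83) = -19.84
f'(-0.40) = 16.28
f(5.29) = 32.32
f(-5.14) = -356.85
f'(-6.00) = 191.00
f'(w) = 3*w^2 - 12*w + 11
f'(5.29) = 31.47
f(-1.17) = -28.69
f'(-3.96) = 105.56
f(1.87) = 0.13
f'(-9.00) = 362.00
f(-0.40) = -11.42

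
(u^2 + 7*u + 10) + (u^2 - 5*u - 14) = 2*u^2 + 2*u - 4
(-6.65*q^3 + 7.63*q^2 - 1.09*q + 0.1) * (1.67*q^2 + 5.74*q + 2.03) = -11.1055*q^5 - 25.4289*q^4 + 28.4764*q^3 + 9.3993*q^2 - 1.6387*q + 0.203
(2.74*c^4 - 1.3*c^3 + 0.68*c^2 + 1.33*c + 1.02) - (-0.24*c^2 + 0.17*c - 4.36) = 2.74*c^4 - 1.3*c^3 + 0.92*c^2 + 1.16*c + 5.38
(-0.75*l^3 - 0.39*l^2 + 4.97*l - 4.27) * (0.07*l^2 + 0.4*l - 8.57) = -0.0525*l^5 - 0.3273*l^4 + 6.6194*l^3 + 5.0314*l^2 - 44.3009*l + 36.5939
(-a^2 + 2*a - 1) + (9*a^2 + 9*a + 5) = 8*a^2 + 11*a + 4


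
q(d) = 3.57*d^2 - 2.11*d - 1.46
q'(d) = 7.14*d - 2.11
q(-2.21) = 20.64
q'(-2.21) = -17.89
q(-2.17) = 19.93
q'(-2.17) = -17.60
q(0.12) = -1.66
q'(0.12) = -1.25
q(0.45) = -1.69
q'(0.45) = 1.10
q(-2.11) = 18.89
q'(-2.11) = -17.18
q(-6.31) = 154.00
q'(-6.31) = -47.16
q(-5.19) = 105.65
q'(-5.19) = -39.17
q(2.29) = 12.43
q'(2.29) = 14.24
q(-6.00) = 139.72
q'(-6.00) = -44.95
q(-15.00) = 833.44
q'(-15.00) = -109.21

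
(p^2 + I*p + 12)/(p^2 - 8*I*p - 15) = (p + 4*I)/(p - 5*I)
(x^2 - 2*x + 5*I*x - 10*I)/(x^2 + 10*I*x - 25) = (x - 2)/(x + 5*I)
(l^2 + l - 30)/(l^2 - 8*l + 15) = (l + 6)/(l - 3)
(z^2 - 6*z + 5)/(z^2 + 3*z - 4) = (z - 5)/(z + 4)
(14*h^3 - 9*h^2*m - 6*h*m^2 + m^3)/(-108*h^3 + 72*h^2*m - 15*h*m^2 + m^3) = (-14*h^3 + 9*h^2*m + 6*h*m^2 - m^3)/(108*h^3 - 72*h^2*m + 15*h*m^2 - m^3)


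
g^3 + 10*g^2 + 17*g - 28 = (g - 1)*(g + 4)*(g + 7)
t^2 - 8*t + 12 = (t - 6)*(t - 2)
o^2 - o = o*(o - 1)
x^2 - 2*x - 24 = (x - 6)*(x + 4)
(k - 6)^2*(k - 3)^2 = k^4 - 18*k^3 + 117*k^2 - 324*k + 324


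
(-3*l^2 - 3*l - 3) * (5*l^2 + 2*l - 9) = -15*l^4 - 21*l^3 + 6*l^2 + 21*l + 27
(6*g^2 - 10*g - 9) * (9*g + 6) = 54*g^3 - 54*g^2 - 141*g - 54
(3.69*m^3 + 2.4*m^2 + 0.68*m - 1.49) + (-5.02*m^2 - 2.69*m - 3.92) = 3.69*m^3 - 2.62*m^2 - 2.01*m - 5.41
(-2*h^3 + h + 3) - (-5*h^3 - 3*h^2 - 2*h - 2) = 3*h^3 + 3*h^2 + 3*h + 5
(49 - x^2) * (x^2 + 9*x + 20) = -x^4 - 9*x^3 + 29*x^2 + 441*x + 980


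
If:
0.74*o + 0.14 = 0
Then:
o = -0.19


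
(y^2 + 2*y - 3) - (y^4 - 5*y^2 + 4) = -y^4 + 6*y^2 + 2*y - 7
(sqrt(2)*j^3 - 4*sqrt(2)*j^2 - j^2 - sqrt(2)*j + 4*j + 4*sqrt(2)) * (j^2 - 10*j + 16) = sqrt(2)*j^5 - 14*sqrt(2)*j^4 - j^4 + 14*j^3 + 55*sqrt(2)*j^3 - 50*sqrt(2)*j^2 - 56*j^2 - 56*sqrt(2)*j + 64*j + 64*sqrt(2)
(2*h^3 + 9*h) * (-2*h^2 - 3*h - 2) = -4*h^5 - 6*h^4 - 22*h^3 - 27*h^2 - 18*h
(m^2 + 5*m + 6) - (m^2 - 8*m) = 13*m + 6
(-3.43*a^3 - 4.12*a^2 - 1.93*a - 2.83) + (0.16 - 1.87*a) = -3.43*a^3 - 4.12*a^2 - 3.8*a - 2.67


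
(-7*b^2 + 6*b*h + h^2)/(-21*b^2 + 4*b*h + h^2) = (b - h)/(3*b - h)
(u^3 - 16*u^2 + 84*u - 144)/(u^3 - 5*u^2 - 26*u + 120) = (u - 6)/(u + 5)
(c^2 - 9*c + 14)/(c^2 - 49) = (c - 2)/(c + 7)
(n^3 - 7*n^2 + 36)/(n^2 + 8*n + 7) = (n^3 - 7*n^2 + 36)/(n^2 + 8*n + 7)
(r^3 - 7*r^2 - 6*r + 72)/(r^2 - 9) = (r^2 - 10*r + 24)/(r - 3)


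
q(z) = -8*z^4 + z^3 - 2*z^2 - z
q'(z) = -32*z^3 + 3*z^2 - 4*z - 1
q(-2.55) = -365.30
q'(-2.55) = 559.31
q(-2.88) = -587.97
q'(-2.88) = 799.82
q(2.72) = -435.28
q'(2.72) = -633.64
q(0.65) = -2.65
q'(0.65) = -11.12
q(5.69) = -8271.92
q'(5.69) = -5821.67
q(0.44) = -1.04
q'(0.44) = -4.91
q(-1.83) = -100.72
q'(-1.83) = 212.48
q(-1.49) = -45.69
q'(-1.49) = 117.47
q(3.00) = -642.00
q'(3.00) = -850.00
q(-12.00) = -167892.00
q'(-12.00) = 55775.00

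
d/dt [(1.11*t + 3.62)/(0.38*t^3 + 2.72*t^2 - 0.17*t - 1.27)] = (0.4218*t^3 + 3.0192*t^2 - 0.1887*t - (1.11*t + 3.62)*(1.14*t^2 + 5.44*t - 0.17) - 1.4097)/(0.38*t^3 + 2.72*t^2 - 0.17*t - 1.27)^2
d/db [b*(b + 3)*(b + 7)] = 3*b^2 + 20*b + 21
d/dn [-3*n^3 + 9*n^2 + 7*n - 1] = -9*n^2 + 18*n + 7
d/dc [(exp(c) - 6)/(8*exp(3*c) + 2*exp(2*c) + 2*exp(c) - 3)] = (-16*exp(3*c) + 142*exp(2*c) + 24*exp(c) + 9)*exp(c)/(64*exp(6*c) + 32*exp(5*c) + 36*exp(4*c) - 40*exp(3*c) - 8*exp(2*c) - 12*exp(c) + 9)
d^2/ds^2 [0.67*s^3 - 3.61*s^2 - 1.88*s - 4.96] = 4.02*s - 7.22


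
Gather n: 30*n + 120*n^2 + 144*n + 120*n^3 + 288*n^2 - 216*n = 120*n^3 + 408*n^2 - 42*n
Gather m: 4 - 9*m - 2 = 2 - 9*m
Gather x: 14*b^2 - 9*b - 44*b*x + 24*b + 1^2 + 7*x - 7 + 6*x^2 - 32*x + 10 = 14*b^2 + 15*b + 6*x^2 + x*(-44*b - 25) + 4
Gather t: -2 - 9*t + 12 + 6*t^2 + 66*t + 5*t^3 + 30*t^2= 5*t^3 + 36*t^2 + 57*t + 10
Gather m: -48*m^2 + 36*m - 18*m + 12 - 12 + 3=-48*m^2 + 18*m + 3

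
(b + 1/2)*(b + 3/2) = b^2 + 2*b + 3/4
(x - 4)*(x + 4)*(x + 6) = x^3 + 6*x^2 - 16*x - 96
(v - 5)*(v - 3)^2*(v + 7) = v^4 - 4*v^3 - 38*v^2 + 228*v - 315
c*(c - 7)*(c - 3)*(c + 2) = c^4 - 8*c^3 + c^2 + 42*c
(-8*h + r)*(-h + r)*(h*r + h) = 8*h^3*r + 8*h^3 - 9*h^2*r^2 - 9*h^2*r + h*r^3 + h*r^2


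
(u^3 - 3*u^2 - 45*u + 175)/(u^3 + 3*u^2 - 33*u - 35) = (u - 5)/(u + 1)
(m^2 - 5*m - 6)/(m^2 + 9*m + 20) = (m^2 - 5*m - 6)/(m^2 + 9*m + 20)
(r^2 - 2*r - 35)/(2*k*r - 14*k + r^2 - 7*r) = (r + 5)/(2*k + r)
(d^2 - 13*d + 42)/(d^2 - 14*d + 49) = (d - 6)/(d - 7)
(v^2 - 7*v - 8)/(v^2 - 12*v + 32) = (v + 1)/(v - 4)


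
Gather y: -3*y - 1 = -3*y - 1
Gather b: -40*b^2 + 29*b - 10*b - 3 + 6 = -40*b^2 + 19*b + 3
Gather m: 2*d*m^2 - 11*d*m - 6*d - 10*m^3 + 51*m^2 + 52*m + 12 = -6*d - 10*m^3 + m^2*(2*d + 51) + m*(52 - 11*d) + 12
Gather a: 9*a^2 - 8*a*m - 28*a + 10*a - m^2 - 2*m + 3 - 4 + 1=9*a^2 + a*(-8*m - 18) - m^2 - 2*m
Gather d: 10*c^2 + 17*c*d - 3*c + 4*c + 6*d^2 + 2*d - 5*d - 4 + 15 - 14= 10*c^2 + c + 6*d^2 + d*(17*c - 3) - 3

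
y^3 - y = y*(y - 1)*(y + 1)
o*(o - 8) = o^2 - 8*o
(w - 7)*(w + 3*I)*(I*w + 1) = I*w^3 - 2*w^2 - 7*I*w^2 + 14*w + 3*I*w - 21*I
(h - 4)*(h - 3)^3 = h^4 - 13*h^3 + 63*h^2 - 135*h + 108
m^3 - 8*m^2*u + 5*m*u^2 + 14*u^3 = (m - 7*u)*(m - 2*u)*(m + u)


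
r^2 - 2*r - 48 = (r - 8)*(r + 6)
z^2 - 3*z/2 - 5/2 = (z - 5/2)*(z + 1)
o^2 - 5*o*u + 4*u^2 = (o - 4*u)*(o - u)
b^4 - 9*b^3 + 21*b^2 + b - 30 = (b - 5)*(b - 3)*(b - 2)*(b + 1)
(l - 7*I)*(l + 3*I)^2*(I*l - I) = I*l^4 + l^3 - I*l^3 - l^2 + 33*I*l^2 - 63*l - 33*I*l + 63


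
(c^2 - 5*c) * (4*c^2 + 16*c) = 4*c^4 - 4*c^3 - 80*c^2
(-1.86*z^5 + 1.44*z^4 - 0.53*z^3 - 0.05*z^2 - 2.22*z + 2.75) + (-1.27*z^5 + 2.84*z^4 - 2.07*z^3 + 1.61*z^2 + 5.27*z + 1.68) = -3.13*z^5 + 4.28*z^4 - 2.6*z^3 + 1.56*z^2 + 3.05*z + 4.43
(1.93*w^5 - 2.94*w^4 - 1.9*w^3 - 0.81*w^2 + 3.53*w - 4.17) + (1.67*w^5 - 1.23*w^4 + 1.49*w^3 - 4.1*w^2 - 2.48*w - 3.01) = 3.6*w^5 - 4.17*w^4 - 0.41*w^3 - 4.91*w^2 + 1.05*w - 7.18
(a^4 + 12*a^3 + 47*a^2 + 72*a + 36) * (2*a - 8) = 2*a^5 + 16*a^4 - 2*a^3 - 232*a^2 - 504*a - 288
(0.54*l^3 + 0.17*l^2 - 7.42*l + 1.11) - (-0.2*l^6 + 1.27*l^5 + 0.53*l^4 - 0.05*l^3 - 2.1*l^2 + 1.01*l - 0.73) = 0.2*l^6 - 1.27*l^5 - 0.53*l^4 + 0.59*l^3 + 2.27*l^2 - 8.43*l + 1.84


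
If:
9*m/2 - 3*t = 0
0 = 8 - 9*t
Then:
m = 16/27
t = 8/9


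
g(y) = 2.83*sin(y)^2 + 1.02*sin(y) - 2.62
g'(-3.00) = -0.22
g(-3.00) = -2.71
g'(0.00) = 1.02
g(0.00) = -2.62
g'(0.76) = 3.57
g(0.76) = -0.57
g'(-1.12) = -1.78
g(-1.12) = -1.25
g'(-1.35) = -0.99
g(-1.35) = -0.92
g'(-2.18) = 2.07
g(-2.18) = -1.55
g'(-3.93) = -3.55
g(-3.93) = -0.47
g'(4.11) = 2.06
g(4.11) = -1.54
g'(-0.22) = -0.21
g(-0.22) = -2.71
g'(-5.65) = 3.52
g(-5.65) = -1.03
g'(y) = 5.66*sin(y)*cos(y) + 1.02*cos(y)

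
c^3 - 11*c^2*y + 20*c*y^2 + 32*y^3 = (c - 8*y)*(c - 4*y)*(c + y)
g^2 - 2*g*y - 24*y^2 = (g - 6*y)*(g + 4*y)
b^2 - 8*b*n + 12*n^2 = (b - 6*n)*(b - 2*n)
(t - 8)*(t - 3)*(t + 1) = t^3 - 10*t^2 + 13*t + 24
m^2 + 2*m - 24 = (m - 4)*(m + 6)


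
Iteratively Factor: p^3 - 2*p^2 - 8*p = (p)*(p^2 - 2*p - 8) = p*(p + 2)*(p - 4)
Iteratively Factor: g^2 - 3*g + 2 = (g - 1)*(g - 2)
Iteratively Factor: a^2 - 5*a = (a - 5)*(a)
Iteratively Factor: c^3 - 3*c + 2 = (c + 2)*(c^2 - 2*c + 1) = (c - 1)*(c + 2)*(c - 1)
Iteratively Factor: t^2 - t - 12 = (t + 3)*(t - 4)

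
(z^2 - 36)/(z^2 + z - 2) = (z^2 - 36)/(z^2 + z - 2)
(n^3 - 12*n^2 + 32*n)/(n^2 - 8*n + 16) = n*(n - 8)/(n - 4)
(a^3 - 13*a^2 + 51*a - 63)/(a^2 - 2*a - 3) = (a^2 - 10*a + 21)/(a + 1)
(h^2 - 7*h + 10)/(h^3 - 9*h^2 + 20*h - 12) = (h - 5)/(h^2 - 7*h + 6)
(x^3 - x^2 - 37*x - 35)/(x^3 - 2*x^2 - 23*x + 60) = (x^2 - 6*x - 7)/(x^2 - 7*x + 12)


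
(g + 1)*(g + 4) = g^2 + 5*g + 4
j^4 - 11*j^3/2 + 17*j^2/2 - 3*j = j*(j - 3)*(j - 2)*(j - 1/2)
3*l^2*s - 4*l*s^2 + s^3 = s*(-3*l + s)*(-l + s)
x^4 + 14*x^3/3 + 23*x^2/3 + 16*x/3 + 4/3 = (x + 2/3)*(x + 1)^2*(x + 2)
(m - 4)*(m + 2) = m^2 - 2*m - 8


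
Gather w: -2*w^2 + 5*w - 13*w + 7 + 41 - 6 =-2*w^2 - 8*w + 42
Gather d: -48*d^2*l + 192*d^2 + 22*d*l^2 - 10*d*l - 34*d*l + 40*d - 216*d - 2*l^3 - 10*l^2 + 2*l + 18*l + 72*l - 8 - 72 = d^2*(192 - 48*l) + d*(22*l^2 - 44*l - 176) - 2*l^3 - 10*l^2 + 92*l - 80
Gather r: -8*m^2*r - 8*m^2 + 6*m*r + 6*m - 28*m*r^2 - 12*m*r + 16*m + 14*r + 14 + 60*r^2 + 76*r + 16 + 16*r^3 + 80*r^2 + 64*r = -8*m^2 + 22*m + 16*r^3 + r^2*(140 - 28*m) + r*(-8*m^2 - 6*m + 154) + 30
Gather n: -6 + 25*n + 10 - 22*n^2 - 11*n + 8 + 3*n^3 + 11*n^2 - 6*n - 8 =3*n^3 - 11*n^2 + 8*n + 4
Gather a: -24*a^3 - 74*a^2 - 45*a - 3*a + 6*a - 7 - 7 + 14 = -24*a^3 - 74*a^2 - 42*a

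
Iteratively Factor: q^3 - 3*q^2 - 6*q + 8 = (q + 2)*(q^2 - 5*q + 4) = (q - 4)*(q + 2)*(q - 1)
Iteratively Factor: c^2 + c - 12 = (c + 4)*(c - 3)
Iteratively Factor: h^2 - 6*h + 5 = (h - 1)*(h - 5)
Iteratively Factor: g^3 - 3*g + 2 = (g + 2)*(g^2 - 2*g + 1) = (g - 1)*(g + 2)*(g - 1)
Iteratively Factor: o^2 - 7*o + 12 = (o - 3)*(o - 4)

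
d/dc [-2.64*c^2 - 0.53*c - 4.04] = -5.28*c - 0.53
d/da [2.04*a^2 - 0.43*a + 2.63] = 4.08*a - 0.43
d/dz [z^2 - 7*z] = 2*z - 7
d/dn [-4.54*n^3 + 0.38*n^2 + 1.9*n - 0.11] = -13.62*n^2 + 0.76*n + 1.9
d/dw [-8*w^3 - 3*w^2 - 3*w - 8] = -24*w^2 - 6*w - 3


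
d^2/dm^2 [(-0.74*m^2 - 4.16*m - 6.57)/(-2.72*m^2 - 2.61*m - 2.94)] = (51.047872*m^3 + 256.139136*m^2 + 80.250336*m - 66.617118)/(20.123648*m^6 + 57.929472*m^5 + 120.840624*m^4 + 143.009469*m^3 + 130.614498*m^2 + 67.679388*m + 25.412184)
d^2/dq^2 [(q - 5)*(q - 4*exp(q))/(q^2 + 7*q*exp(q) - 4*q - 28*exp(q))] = (2*(q - 5)*(q - 4*exp(q))*(7*q*exp(q) + 2*q - 21*exp(q) - 4)^2 + ((20 - 4*q)*exp(q) - 8*exp(q) + 2)*(q^2 + 7*q*exp(q) - 4*q - 28*exp(q))^2 + (-(q - 5)*(q - 4*exp(q))*(7*q*exp(q) - 14*exp(q) + 2) + 2*(q - 5)*(4*exp(q) - 1)*(7*q*exp(q) + 2*q - 21*exp(q) - 4) - 2*(q - 4*exp(q))*(7*q*exp(q) + 2*q - 21*exp(q) - 4))*(q^2 + 7*q*exp(q) - 4*q - 28*exp(q)))/(q^2 + 7*q*exp(q) - 4*q - 28*exp(q))^3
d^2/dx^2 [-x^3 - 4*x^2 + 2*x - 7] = -6*x - 8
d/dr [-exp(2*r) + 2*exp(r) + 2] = 2*(1 - exp(r))*exp(r)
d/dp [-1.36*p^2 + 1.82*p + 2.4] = 1.82 - 2.72*p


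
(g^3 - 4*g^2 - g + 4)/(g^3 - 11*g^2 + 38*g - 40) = (g^2 - 1)/(g^2 - 7*g + 10)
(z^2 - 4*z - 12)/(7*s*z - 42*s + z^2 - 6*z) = (z + 2)/(7*s + z)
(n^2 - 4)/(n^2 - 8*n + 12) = (n + 2)/(n - 6)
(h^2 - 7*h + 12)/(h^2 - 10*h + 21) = (h - 4)/(h - 7)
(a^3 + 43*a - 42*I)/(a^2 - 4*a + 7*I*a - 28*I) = (a^2 - 7*I*a - 6)/(a - 4)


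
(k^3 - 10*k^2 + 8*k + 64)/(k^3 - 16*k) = (k^2 - 6*k - 16)/(k*(k + 4))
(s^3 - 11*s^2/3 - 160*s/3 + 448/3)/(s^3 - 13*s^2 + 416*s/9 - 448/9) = 3*(s + 7)/(3*s - 7)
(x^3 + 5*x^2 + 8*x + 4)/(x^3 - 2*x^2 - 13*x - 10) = (x + 2)/(x - 5)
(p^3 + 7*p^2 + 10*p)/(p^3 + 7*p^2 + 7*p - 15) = p*(p + 2)/(p^2 + 2*p - 3)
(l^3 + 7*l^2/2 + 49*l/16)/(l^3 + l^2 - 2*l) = (l^2 + 7*l/2 + 49/16)/(l^2 + l - 2)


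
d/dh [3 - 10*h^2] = -20*h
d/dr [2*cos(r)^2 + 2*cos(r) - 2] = -2*sin(r) - 2*sin(2*r)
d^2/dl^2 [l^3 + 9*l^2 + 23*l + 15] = 6*l + 18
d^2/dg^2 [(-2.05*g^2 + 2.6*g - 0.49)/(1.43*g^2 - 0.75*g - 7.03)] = (6.23623*g^3 - 129.662676*g^2 + 159.97839*g - 240.445782)/(2.924207*g^6 - 4.601025*g^5 - 40.713816*g^4 + 44.816175*g^3 + 200.152536*g^2 - 111.197025*g - 347.428927)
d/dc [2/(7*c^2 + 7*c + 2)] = 14*(-2*c - 1)/(7*c^2 + 7*c + 2)^2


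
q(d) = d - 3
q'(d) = 1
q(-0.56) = -3.56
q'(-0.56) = 1.00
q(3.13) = 0.13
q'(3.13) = 1.00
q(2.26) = -0.74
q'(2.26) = 1.00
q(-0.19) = -3.19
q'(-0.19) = 1.00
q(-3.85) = -6.85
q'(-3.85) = 1.00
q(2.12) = -0.88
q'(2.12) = 1.00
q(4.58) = 1.58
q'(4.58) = 1.00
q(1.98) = -1.02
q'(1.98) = 1.00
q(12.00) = 9.00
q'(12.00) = 1.00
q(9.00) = 6.00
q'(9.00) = 1.00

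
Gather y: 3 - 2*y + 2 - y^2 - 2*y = -y^2 - 4*y + 5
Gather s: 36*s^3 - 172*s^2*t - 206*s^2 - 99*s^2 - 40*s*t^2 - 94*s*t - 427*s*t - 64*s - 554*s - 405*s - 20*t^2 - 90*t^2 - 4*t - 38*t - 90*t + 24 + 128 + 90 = 36*s^3 + s^2*(-172*t - 305) + s*(-40*t^2 - 521*t - 1023) - 110*t^2 - 132*t + 242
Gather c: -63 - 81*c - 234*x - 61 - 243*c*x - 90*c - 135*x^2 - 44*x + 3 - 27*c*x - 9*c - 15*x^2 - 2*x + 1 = c*(-270*x - 180) - 150*x^2 - 280*x - 120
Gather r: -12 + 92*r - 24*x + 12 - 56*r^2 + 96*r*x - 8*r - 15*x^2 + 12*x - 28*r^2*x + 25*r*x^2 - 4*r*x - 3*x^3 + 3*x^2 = r^2*(-28*x - 56) + r*(25*x^2 + 92*x + 84) - 3*x^3 - 12*x^2 - 12*x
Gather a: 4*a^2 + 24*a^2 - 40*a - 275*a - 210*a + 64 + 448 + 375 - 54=28*a^2 - 525*a + 833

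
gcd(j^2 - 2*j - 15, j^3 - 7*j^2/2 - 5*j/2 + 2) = 1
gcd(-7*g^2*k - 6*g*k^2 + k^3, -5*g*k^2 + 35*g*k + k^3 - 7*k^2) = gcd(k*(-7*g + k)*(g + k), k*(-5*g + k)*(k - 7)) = k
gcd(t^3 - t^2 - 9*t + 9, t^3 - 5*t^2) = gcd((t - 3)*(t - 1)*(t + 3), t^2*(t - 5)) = 1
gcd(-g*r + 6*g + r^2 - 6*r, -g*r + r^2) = -g + r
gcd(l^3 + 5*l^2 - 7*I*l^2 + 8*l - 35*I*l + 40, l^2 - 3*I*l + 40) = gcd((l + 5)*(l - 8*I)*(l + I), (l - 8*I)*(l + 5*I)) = l - 8*I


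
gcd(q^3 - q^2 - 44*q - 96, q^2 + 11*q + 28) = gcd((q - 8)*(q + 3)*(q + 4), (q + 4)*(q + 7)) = q + 4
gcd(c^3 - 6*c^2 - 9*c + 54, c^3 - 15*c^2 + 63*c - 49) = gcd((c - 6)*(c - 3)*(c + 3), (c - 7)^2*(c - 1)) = 1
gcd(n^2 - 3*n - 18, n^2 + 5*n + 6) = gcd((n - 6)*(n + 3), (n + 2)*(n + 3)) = n + 3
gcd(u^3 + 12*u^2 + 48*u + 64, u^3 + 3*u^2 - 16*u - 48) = u + 4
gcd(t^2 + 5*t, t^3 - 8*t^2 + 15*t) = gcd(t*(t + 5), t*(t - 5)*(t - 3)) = t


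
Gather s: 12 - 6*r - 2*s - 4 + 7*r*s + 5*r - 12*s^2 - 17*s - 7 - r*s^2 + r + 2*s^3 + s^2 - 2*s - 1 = 2*s^3 + s^2*(-r - 11) + s*(7*r - 21)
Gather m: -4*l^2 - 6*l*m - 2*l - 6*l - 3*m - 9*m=-4*l^2 - 8*l + m*(-6*l - 12)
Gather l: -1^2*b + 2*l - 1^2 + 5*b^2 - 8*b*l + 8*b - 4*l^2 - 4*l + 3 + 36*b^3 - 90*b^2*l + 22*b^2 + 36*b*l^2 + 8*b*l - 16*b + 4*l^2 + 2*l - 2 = 36*b^3 - 90*b^2*l + 27*b^2 + 36*b*l^2 - 9*b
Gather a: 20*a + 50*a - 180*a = -110*a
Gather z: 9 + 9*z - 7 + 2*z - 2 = 11*z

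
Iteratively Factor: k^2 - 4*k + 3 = (k - 1)*(k - 3)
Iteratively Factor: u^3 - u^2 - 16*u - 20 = (u + 2)*(u^2 - 3*u - 10) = (u - 5)*(u + 2)*(u + 2)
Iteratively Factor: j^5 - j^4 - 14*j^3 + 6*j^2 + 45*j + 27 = (j - 3)*(j^4 + 2*j^3 - 8*j^2 - 18*j - 9) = (j - 3)*(j + 3)*(j^3 - j^2 - 5*j - 3) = (j - 3)^2*(j + 3)*(j^2 + 2*j + 1) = (j - 3)^2*(j + 1)*(j + 3)*(j + 1)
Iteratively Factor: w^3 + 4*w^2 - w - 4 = (w - 1)*(w^2 + 5*w + 4) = (w - 1)*(w + 1)*(w + 4)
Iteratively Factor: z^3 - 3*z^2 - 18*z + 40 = (z + 4)*(z^2 - 7*z + 10) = (z - 2)*(z + 4)*(z - 5)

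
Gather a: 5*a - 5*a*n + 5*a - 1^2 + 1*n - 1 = a*(10 - 5*n) + n - 2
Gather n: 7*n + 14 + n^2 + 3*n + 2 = n^2 + 10*n + 16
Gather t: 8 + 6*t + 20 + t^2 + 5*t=t^2 + 11*t + 28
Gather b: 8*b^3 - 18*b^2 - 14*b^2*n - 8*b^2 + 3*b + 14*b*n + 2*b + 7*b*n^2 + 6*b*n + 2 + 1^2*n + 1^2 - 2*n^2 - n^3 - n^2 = 8*b^3 + b^2*(-14*n - 26) + b*(7*n^2 + 20*n + 5) - n^3 - 3*n^2 + n + 3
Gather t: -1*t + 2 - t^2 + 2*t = -t^2 + t + 2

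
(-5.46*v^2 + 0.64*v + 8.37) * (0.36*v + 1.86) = -1.9656*v^3 - 9.9252*v^2 + 4.2036*v + 15.5682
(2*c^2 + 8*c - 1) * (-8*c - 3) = -16*c^3 - 70*c^2 - 16*c + 3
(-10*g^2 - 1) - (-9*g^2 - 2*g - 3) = -g^2 + 2*g + 2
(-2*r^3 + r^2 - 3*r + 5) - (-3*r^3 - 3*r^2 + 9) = r^3 + 4*r^2 - 3*r - 4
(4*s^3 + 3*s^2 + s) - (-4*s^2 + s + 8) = 4*s^3 + 7*s^2 - 8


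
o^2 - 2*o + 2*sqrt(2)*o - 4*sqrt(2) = (o - 2)*(o + 2*sqrt(2))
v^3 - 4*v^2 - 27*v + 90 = (v - 6)*(v - 3)*(v + 5)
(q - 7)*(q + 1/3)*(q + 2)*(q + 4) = q^4 - 2*q^3/3 - 103*q^2/3 - 202*q/3 - 56/3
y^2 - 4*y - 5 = (y - 5)*(y + 1)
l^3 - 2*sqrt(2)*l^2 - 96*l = l*(l - 8*sqrt(2))*(l + 6*sqrt(2))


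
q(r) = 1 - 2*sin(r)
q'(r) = -2*cos(r)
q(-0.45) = 1.87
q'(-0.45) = -1.80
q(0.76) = -0.38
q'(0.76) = -1.45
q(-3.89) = -0.36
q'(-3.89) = 1.47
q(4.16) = 2.70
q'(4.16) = 1.05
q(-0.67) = 2.24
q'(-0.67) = -1.57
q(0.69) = -0.27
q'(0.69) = -1.54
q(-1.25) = 2.90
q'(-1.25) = -0.63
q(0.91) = -0.58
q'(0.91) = -1.23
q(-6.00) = 0.44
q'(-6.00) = -1.92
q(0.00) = 1.00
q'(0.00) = -2.00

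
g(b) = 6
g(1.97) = 6.00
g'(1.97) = 0.00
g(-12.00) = 6.00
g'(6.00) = 0.00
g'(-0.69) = 0.00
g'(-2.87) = 0.00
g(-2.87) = 6.00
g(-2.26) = 6.00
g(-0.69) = 6.00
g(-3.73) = 6.00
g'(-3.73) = 0.00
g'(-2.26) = 0.00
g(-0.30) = 6.00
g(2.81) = 6.00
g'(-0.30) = 0.00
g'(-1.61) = 0.00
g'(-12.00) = 0.00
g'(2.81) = 0.00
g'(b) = 0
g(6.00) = 6.00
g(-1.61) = 6.00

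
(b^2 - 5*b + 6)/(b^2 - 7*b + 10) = (b - 3)/(b - 5)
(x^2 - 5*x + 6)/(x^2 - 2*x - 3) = (x - 2)/(x + 1)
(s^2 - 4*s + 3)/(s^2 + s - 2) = (s - 3)/(s + 2)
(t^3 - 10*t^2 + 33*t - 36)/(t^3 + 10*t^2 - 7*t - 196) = (t^2 - 6*t + 9)/(t^2 + 14*t + 49)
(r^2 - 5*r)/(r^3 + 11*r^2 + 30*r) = (r - 5)/(r^2 + 11*r + 30)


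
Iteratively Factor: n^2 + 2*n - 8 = (n + 4)*(n - 2)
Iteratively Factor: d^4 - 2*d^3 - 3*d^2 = (d - 3)*(d^3 + d^2) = d*(d - 3)*(d^2 + d) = d^2*(d - 3)*(d + 1)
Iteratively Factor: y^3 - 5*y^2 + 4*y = (y)*(y^2 - 5*y + 4) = y*(y - 1)*(y - 4)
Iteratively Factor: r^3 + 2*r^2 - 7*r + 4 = (r - 1)*(r^2 + 3*r - 4) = (r - 1)*(r + 4)*(r - 1)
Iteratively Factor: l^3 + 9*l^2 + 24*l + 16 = (l + 4)*(l^2 + 5*l + 4) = (l + 1)*(l + 4)*(l + 4)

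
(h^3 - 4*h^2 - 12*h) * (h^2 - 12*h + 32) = h^5 - 16*h^4 + 68*h^3 + 16*h^2 - 384*h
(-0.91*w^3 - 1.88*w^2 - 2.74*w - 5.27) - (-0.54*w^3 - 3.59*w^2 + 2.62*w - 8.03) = -0.37*w^3 + 1.71*w^2 - 5.36*w + 2.76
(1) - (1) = 0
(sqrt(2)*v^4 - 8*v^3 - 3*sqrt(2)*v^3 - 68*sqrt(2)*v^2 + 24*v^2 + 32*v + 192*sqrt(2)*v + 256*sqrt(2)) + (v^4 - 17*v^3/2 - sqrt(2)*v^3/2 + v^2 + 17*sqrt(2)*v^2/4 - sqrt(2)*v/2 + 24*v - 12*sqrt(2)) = v^4 + sqrt(2)*v^4 - 33*v^3/2 - 7*sqrt(2)*v^3/2 - 255*sqrt(2)*v^2/4 + 25*v^2 + 56*v + 383*sqrt(2)*v/2 + 244*sqrt(2)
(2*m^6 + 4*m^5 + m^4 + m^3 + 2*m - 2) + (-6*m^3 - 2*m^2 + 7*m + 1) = 2*m^6 + 4*m^5 + m^4 - 5*m^3 - 2*m^2 + 9*m - 1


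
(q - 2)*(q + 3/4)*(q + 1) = q^3 - q^2/4 - 11*q/4 - 3/2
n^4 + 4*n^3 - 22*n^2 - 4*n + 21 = (n - 3)*(n - 1)*(n + 1)*(n + 7)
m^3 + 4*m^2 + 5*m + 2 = (m + 1)^2*(m + 2)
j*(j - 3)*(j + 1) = j^3 - 2*j^2 - 3*j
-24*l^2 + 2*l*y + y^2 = (-4*l + y)*(6*l + y)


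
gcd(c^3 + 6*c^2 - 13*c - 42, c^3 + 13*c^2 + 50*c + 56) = c^2 + 9*c + 14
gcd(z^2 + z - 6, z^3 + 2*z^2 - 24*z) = 1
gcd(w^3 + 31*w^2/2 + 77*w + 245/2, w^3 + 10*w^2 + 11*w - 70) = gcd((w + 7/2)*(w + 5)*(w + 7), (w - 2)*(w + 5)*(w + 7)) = w^2 + 12*w + 35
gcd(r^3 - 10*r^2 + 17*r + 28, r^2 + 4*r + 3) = r + 1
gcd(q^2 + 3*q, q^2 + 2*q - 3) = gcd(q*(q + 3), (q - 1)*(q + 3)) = q + 3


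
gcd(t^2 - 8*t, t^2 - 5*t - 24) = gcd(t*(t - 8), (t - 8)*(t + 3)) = t - 8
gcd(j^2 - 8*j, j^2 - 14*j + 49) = 1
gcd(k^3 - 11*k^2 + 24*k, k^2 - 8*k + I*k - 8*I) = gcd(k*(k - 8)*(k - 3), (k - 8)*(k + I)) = k - 8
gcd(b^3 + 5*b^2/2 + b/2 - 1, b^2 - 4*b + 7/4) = b - 1/2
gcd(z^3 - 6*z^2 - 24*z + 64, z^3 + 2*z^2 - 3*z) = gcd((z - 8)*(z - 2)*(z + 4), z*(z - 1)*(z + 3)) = 1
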